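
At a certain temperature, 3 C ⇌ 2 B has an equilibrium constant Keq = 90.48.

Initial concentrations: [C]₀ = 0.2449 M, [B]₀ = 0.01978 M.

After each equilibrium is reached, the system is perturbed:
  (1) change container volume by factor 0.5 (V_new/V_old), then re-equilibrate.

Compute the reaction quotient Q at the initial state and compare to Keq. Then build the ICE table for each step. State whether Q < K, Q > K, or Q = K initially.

Q₀ = 0.02664; Q < K (proceeds forward)

Q₀ = 0.02664 vs Keq = 90.48 ⇒ Q<K, forward
Step 1:
                    C           B
  Initial      0.2449     0.01978
  Change      -0.1841      0.1227
  Equil       0.06078      0.1425
  solve Keq expr → x = 0.06137; check Q = 90.48
Then change container volume by factor 0.5 (V_new/V_old).
Step 2:
                    C           B
  Initial      0.1216      0.2851
  Change     -0.02182     0.01455
  Equil       0.09973      0.2996
  solve Keq expr → x = 0.007274; check Q = 90.48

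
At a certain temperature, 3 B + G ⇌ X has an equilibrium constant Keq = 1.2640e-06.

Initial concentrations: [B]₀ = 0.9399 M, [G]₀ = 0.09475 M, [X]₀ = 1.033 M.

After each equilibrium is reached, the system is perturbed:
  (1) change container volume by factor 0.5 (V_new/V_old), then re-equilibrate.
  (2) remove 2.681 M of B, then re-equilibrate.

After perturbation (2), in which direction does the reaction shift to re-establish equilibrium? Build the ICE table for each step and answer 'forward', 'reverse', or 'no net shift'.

Q₀ = 13.13 vs Keq = 1.2640e-06 ⇒ Q>K, reverse
Step 1:
                    B           G           X
  init         0.9399     0.09475       1.033
  Δ             3.099       1.033      -1.033
  eq            4.039       1.128  9.3891e-05
  solve Keq expr → x = -1.033; check Q = 1.2640e-06
Then change container volume by factor 0.5 (V_new/V_old).
Step 2:
                    B           G           X
  init          8.077       2.255  1.8778e-04
  Δ         -0.003934   -0.001311    0.001311
  eq            8.073       2.254    0.001499
  solve Keq expr → x = 0.001311; check Q = 1.2640e-06
Then remove 2.681 M of B.
Step 3:
                    B           G           X
  init          5.392       2.254    0.001499
  Δ          0.003154    0.001051   -0.001051
  eq            5.395       2.255  4.4770e-04
  solve Keq expr → x = -0.001051; check Q = 1.2640e-06

Direction: reverse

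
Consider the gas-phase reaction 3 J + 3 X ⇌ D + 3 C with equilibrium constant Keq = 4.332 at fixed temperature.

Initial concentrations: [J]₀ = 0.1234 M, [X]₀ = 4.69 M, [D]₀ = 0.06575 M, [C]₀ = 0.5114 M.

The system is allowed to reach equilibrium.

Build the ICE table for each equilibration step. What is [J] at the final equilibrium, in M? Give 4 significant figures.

[J]_eq = 0.03636 M

Q₀ = 0.04536 vs Keq = 4.332 ⇒ Q<K, forward
Step 1:
                   J          X          D          C
  I           0.1234       4.69    0.06575     0.5114
  C         -0.08704   -0.08704    0.02901    0.08704
  E          0.03636      4.603    0.09476     0.5984
  solve Keq expr → x = 0.02901; check Q = 4.332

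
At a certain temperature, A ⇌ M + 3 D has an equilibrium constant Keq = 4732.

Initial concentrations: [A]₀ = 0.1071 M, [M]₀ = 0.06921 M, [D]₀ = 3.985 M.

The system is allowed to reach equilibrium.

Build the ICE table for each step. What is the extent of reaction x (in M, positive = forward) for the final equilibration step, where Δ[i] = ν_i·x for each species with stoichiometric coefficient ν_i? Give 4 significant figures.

x = 0.1042 M

Q₀ = 40.89 vs Keq = 4732 ⇒ Q<K, forward
Step 1:
                   A          M          D
  I           0.1071    0.06921      3.985
  C          -0.1042     0.1042     0.3126
  E         0.002909     0.1734      4.298
  solve Keq expr → x = 0.1042; check Q = 4732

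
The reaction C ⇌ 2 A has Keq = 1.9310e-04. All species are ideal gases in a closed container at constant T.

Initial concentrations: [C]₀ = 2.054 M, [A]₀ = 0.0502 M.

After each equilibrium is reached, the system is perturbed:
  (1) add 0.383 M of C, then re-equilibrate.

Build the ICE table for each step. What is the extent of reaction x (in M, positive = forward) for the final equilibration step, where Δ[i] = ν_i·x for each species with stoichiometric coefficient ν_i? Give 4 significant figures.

Q₀ = 0.001227 vs Keq = 1.9310e-04 ⇒ Q>K, reverse
Step 1:
                    C           A
  Initial       2.054      0.0502
  Change      0.01511    -0.03021
  Equil         2.069     0.01999
  solve Keq expr → x = -0.01511; check Q = 1.9310e-04
Then add 0.383 M of C.
Step 2:
                    C           A
  Initial       2.452     0.01999
  Change  -8.8378e-04    0.001768
  Equil         2.451     0.02176
  solve Keq expr → x = 8.8378e-04; check Q = 1.9310e-04

x = 8.8378e-04 M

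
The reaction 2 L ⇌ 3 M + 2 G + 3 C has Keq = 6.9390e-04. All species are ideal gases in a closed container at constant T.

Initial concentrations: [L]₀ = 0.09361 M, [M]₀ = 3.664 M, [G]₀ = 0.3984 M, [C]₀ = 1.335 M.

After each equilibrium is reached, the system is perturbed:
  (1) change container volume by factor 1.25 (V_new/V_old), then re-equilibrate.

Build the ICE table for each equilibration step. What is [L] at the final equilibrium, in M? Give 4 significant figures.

[L]_eq = 0.3879 M

Q₀ = 2120 vs Keq = 6.9390e-04 ⇒ Q>K, reverse
Step 1:
                   L          M          G          C
  init       0.09361      3.664     0.3984      1.335
  Δ           0.3947     -0.592    -0.3947     -0.592
  eq          0.4883      3.072    0.00373      0.743
  solve Keq expr → x = -0.1973; check Q = 6.9390e-04
Then change container volume by factor 1.25 (V_new/V_old).
Step 2:
                   L          M          G          C
  init        0.3906      2.458   0.002984     0.5944
  Δ         -0.00273   0.004095    0.00273   0.004095
  eq          0.3879      2.462   0.005714     0.5985
  solve Keq expr → x = 0.001365; check Q = 6.9390e-04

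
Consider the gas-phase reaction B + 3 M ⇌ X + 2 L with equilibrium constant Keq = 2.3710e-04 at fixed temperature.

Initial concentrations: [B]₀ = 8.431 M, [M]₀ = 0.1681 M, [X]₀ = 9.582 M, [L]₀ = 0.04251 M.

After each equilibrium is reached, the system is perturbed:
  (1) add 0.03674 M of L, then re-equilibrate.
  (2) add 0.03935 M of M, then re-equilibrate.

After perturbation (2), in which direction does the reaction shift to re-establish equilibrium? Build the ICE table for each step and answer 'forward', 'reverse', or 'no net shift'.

Q₀ = 0.4324 vs Keq = 2.3710e-04 ⇒ Q>K, reverse
Step 1:
                    B           M           X           L
  Initial       8.431      0.1681       9.582     0.04251
  Change      0.02046     0.06138    -0.02046    -0.04092
  Equil         8.451      0.2295       9.562    0.001591
  solve Keq expr → x = -0.02046; check Q = 2.3710e-04
Then add 0.03674 M of L.
Step 2:
                    B           M           X           L
  Initial       8.451      0.2295       9.562     0.03833
  Change      0.01807     0.05421    -0.01807    -0.03614
  Equil          8.47      0.2837       9.543    0.002192
  solve Keq expr → x = -0.01807; check Q = 2.3710e-04
Then add 0.03935 M of M.
Step 3:
                    B           M           X           L
  Initial        8.47       0.323       9.543    0.002192
  Change  -2.3143e-04 -6.9428e-04  2.3143e-04  4.6285e-04
  Equil         8.469      0.3223       9.544    0.002655
  solve Keq expr → x = 2.3143e-04; check Q = 2.3710e-04

Direction: forward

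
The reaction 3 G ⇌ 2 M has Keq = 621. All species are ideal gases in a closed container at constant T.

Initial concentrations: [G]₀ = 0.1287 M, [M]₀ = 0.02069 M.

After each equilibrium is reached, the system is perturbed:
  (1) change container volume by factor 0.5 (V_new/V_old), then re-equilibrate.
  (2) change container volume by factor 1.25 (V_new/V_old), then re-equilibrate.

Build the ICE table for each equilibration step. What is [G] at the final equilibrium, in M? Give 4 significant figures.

Q₀ = 0.2008 vs Keq = 621 ⇒ Q<K, forward
Step 1:
                    G           M
  I            0.1287     0.02069
  C            -0.105     0.07002
  E           0.02366     0.09071
  solve Keq expr → x = 0.03501; check Q = 621
Then change container volume by factor 0.5 (V_new/V_old).
Step 2:
                    G           M
  I           0.04733      0.1814
  C         -0.008945    0.005963
  E           0.03838      0.1874
  solve Keq expr → x = 0.002982; check Q = 621
Then change container volume by factor 1.25 (V_new/V_old).
Step 3:
                    G           M
  I           0.03071      0.1499
  C          0.002159   -0.001439
  E           0.03287      0.1485
  solve Keq expr → x = -7.1966e-04; check Q = 621

[G]_eq = 0.03287 M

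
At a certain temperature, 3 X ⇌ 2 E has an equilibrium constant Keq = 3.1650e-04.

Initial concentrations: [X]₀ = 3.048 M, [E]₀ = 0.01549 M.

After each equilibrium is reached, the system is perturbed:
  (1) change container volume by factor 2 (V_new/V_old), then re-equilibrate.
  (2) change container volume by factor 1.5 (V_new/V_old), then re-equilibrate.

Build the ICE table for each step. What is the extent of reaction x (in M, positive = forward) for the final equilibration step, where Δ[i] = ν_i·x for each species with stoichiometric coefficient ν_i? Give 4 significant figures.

x = -0.001898 M

Q₀ = 8.4734e-06 vs Keq = 3.1650e-04 ⇒ Q<K, forward
Step 1:
                   X          E
  init         3.048    0.01549
  Δ          -0.1111    0.07405
  eq           2.937    0.08954
  solve Keq expr → x = 0.03703; check Q = 3.1650e-04
Then change container volume by factor 2 (V_new/V_old).
Step 2:
                   X          E
  init         1.468    0.04477
  Δ          0.01876    -0.0125
  eq           1.487    0.03227
  solve Keq expr → x = -0.006252; check Q = 3.1650e-04
Then change container volume by factor 1.5 (V_new/V_old).
Step 3:
                   X          E
  init        0.9915    0.02151
  Δ         0.005694  -0.003796
  eq          0.9972    0.01772
  solve Keq expr → x = -0.001898; check Q = 3.1650e-04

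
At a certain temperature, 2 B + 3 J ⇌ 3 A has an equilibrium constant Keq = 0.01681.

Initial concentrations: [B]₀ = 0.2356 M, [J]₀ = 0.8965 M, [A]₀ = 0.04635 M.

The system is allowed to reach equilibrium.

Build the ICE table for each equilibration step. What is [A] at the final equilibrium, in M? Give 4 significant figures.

[A]_eq = 0.0791 M

Q₀ = 0.00249 vs Keq = 0.01681 ⇒ Q<K, forward
Step 1:
                   B          J          A
  init        0.2356     0.8965    0.04635
  Δ         -0.02184   -0.03275    0.03275
  eq          0.2138     0.8637     0.0791
  solve Keq expr → x = 0.01092; check Q = 0.01681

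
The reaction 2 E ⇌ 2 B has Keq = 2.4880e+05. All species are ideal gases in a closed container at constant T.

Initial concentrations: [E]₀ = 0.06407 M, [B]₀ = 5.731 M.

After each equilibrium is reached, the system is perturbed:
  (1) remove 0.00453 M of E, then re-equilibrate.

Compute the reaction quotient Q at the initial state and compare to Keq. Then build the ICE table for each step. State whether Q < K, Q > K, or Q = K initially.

Q₀ = 8001; Q < K (proceeds forward)

Q₀ = 8001 vs Keq = 2.4880e+05 ⇒ Q<K, forward
Step 1:
                  E         B
  Initial   0.06407     5.731
  Change   -0.05248   0.05248
  Equil     0.01159     5.783
  solve Keq expr → x = 0.02624; check Q = 2.4880e+05
Then remove 0.00453 M of E.
Step 2:
                  E         B
  Initial  0.007065     5.783
  Change   0.004521 -0.004521
  Equil     0.01159     5.779
  solve Keq expr → x = -0.00226; check Q = 2.4880e+05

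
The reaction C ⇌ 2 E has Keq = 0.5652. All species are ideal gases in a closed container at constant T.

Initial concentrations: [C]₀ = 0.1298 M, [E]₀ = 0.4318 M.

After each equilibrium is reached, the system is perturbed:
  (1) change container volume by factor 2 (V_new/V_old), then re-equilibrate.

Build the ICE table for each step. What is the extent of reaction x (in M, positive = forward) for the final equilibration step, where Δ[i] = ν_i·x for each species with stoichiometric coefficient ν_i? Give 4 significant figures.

x = 0.02017 M

Q₀ = 1.436 vs Keq = 0.5652 ⇒ Q>K, reverse
Step 1:
                    C           E
  init         0.1298      0.4318
  Δ           0.05452      -0.109
  eq           0.1843      0.3228
  solve Keq expr → x = -0.05452; check Q = 0.5652
Then change container volume by factor 2 (V_new/V_old).
Step 2:
                    C           E
  init        0.09216      0.1614
  Δ          -0.02017     0.04033
  eq          0.07199      0.2017
  solve Keq expr → x = 0.02017; check Q = 0.5652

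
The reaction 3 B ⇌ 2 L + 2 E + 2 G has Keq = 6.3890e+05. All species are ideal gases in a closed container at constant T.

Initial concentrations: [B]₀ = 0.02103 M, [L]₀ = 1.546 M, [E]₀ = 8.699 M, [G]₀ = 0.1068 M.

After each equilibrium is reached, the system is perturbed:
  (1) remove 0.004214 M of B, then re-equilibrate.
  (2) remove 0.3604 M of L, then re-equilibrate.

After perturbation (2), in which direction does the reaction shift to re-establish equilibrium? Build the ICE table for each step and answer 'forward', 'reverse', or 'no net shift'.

Q₀ = 2.2181e+05 vs Keq = 6.3890e+05 ⇒ Q<K, forward
Step 1:
                   B          L          E          G
  Initial    0.02103      1.546      8.699     0.1068
  Change   -0.005861   0.003907   0.003907   0.003907
  Equil      0.01517       1.55      8.703     0.1107
  solve Keq expr → x = 0.001954; check Q = 6.3890e+05
Then remove 0.004214 M of B.
Step 2:
                   B          L          E          G
  Initial    0.01095       1.55      8.703     0.1107
  Change    0.003952  -0.002635  -0.002635  -0.002635
  Equil      0.01491      1.547        8.7     0.1081
  solve Keq expr → x = -0.001317; check Q = 6.3890e+05
Then remove 0.3604 M of L.
Step 3:
                   B          L          E          G
  Initial    0.01491      1.187        8.7     0.1081
  Change   -0.002286   0.001524   0.001524   0.001524
  Equil      0.01262      1.188      8.702     0.1096
  solve Keq expr → x = 7.6203e-04; check Q = 6.3890e+05

Direction: forward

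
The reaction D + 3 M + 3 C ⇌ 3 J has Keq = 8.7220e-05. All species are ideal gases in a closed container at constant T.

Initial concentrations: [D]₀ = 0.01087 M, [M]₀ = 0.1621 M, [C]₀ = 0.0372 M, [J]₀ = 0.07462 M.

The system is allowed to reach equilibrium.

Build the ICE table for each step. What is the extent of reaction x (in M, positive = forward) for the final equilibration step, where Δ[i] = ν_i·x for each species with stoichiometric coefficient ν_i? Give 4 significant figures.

Q₀ = 1.7432e+05 vs Keq = 8.7220e-05 ⇒ Q>K, reverse
Step 1:
                   D          M          C          J
  I          0.01087     0.1621     0.0372    0.07462
  C          0.02475    0.07424    0.07424   -0.07424
  E          0.03562     0.2363     0.1114 3.8427e-04
  solve Keq expr → x = -0.02475; check Q = 8.7220e-05

x = -0.02475 M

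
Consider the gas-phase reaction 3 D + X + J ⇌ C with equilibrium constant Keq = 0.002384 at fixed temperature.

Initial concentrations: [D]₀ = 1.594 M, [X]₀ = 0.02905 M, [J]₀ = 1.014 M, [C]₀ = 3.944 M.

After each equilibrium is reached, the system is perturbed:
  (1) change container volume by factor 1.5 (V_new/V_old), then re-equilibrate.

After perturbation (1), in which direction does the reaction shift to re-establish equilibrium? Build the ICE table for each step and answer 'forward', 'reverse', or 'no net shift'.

Q₀ = 33.06 vs Keq = 0.002384 ⇒ Q>K, reverse
Step 1:
                    D           X           J           C
  Initial       1.594     0.02905       1.014       3.944
  Change        4.669       1.556       1.556      -1.556
  Equil         6.263       1.586        2.57       2.388
  solve Keq expr → x = -1.556; check Q = 0.002384
Then change container volume by factor 1.5 (V_new/V_old).
Step 2:
                    D           X           J           C
  Initial       4.176       1.057       1.714       1.592
  Change        1.236       0.412       0.412      -0.412
  Equil         5.412       1.469       2.126        1.18
  solve Keq expr → x = -0.412; check Q = 0.002384

Direction: reverse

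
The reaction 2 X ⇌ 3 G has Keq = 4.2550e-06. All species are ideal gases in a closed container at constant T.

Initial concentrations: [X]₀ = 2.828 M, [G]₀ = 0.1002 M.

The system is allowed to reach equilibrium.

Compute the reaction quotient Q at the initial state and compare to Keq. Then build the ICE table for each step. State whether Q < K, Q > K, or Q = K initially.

Q₀ = 1.2579e-04 vs Keq = 4.2550e-06 ⇒ Q>K, reverse
Step 1:
                    X           G
  Initial       2.828      0.1002
  Change      0.04497    -0.06745
  Equil         2.873     0.03275
  solve Keq expr → x = -0.02248; check Q = 4.2550e-06

Q₀ = 1.2579e-04; Q > K (proceeds reverse)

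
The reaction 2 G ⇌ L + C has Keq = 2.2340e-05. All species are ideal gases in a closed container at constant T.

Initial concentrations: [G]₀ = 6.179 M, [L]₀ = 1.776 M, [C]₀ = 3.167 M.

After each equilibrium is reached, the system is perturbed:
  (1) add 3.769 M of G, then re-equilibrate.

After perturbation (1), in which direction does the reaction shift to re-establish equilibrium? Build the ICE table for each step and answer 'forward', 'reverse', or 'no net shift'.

Q₀ = 0.1473 vs Keq = 2.2340e-05 ⇒ Q>K, reverse
Step 1:
                    G           L           C
  init          6.179       1.776       3.167
  Δ             3.549      -1.774      -1.774
  eq            9.728    0.001518       1.393
  solve Keq expr → x = -1.774; check Q = 2.2340e-05
Then add 3.769 M of G.
Step 2:
                    G           L           C
  init           13.5    0.001518       1.393
  Δ           -0.0028      0.0014      0.0014
  eq            13.49    0.002918       1.394
  solve Keq expr → x = 0.0014; check Q = 2.2340e-05

Direction: forward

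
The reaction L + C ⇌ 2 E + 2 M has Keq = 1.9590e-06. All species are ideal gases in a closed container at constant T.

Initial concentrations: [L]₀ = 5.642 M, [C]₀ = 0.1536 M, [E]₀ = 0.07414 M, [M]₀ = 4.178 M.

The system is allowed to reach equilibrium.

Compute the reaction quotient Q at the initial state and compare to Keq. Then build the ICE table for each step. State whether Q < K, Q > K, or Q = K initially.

Q₀ = 0.1107 vs Keq = 1.9590e-06 ⇒ Q>K, reverse
Step 1:
                   L          C          E          M
  Initial      5.642     0.1536    0.07414      4.178
  Change     0.03689    0.03689   -0.07379   -0.07379
  Equil        5.679     0.1905 3.5470e-04      4.104
  solve Keq expr → x = -0.03689; check Q = 1.9590e-06

Q₀ = 0.1107; Q > K (proceeds reverse)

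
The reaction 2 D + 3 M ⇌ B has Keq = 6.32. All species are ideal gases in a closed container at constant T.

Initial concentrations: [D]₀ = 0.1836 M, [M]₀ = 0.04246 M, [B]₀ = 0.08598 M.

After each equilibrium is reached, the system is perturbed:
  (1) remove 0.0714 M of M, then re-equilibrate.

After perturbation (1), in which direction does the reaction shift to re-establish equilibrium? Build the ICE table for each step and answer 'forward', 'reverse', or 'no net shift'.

Direction: reverse

Q₀ = 3.3321e+04 vs Keq = 6.32 ⇒ Q>K, reverse
Step 1:
                   D          M          B
  init        0.1836    0.04246    0.08598
  Δ           0.1469     0.2203   -0.07345
  eq          0.3305     0.2628    0.01253
  solve Keq expr → x = -0.07345; check Q = 6.32
Then remove 0.0714 M of M.
Step 2:
                   D          M          B
  init        0.3305     0.1914    0.01253
  Δ           0.0116    0.01739  -0.005798
  eq          0.3421     0.2088   0.006733
  solve Keq expr → x = -0.005798; check Q = 6.32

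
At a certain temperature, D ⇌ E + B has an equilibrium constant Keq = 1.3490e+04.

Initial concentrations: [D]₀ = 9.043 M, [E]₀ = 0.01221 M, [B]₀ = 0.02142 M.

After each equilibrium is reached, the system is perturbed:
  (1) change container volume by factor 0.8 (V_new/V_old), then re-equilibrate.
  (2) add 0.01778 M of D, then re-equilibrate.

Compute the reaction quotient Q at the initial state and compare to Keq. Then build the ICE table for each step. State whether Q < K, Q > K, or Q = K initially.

Q₀ = 2.8922e-05; Q < K (proceeds forward)

Q₀ = 2.8922e-05 vs Keq = 1.3490e+04 ⇒ Q<K, forward
Step 1:
                    D           E           B
  Initial       9.043     0.01221     0.02142
  Change       -9.037       9.037       9.037
  Equil      0.006076       9.049       9.058
  solve Keq expr → x = 9.037; check Q = 1.3490e+04
Then change container volume by factor 0.8 (V_new/V_old).
Step 2:
                    D           E           B
  Initial    0.007595       11.31       11.32
  Change     0.001896   -0.001896   -0.001896
  Equil      0.009491       11.31       11.32
  solve Keq expr → x = -0.001896; check Q = 1.3490e+04
Then add 0.01778 M of D.
Step 3:
                    D           E           B
  Initial     0.02727       11.31       11.32
  Change     -0.01775     0.01775     0.01775
  Equil      0.009521       11.33       11.34
  solve Keq expr → x = 0.01775; check Q = 1.3490e+04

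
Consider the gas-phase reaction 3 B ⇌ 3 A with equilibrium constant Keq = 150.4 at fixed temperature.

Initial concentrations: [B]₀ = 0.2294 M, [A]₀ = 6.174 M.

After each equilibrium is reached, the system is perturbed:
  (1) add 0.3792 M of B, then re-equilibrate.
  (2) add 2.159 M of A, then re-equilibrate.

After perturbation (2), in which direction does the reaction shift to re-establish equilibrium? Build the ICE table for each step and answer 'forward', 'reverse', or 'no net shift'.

Direction: reverse

Q₀ = 1.9495e+04 vs Keq = 150.4 ⇒ Q>K, reverse
Step 1:
                  B         A
  I          0.2294     6.174
  C          0.7841   -0.7841
  E           1.014      5.39
  solve Keq expr → x = -0.2614; check Q = 150.4
Then add 0.3792 M of B.
Step 2:
                  B         A
  I           1.393      5.39
  C         -0.3192    0.3192
  E           1.074     5.709
  solve Keq expr → x = 0.1064; check Q = 150.4
Then add 2.159 M of A.
Step 3:
                  B         A
  I           1.074     7.868
  C          0.3417   -0.3417
  E           1.415     7.526
  solve Keq expr → x = -0.1139; check Q = 150.4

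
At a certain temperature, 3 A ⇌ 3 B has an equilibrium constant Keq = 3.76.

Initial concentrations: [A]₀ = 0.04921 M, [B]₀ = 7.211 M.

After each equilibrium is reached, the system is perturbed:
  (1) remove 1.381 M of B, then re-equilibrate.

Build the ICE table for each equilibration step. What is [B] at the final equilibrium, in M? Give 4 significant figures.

[B]_eq = 3.578 M

Q₀ = 3.1465e+06 vs Keq = 3.76 ⇒ Q>K, reverse
Step 1:
                    A           B
  init        0.04921       7.211
  Δ             2.792      -2.792
  eq            2.842       4.419
  solve Keq expr → x = -0.9308; check Q = 3.76
Then remove 1.381 M of B.
Step 2:
                    A           B
  init          2.842       3.038
  Δ           -0.5405      0.5405
  eq            2.301       3.578
  solve Keq expr → x = 0.1802; check Q = 3.76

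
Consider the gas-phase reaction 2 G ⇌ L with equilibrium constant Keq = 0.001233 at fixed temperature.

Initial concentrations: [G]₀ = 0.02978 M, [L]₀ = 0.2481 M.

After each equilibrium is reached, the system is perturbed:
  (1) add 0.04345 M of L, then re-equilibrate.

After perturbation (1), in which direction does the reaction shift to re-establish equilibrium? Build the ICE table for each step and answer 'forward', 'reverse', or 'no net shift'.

Direction: reverse

Q₀ = 279.8 vs Keq = 0.001233 ⇒ Q>K, reverse
Step 1:
                    G           L
  init        0.02978      0.2481
  Δ            0.4955     -0.2478
  eq           0.5253  3.4023e-04
  solve Keq expr → x = -0.2478; check Q = 0.001233
Then add 0.04345 M of L.
Step 2:
                    G           L
  init         0.5253     0.04379
  Δ           0.08666    -0.04333
  eq            0.612  4.6175e-04
  solve Keq expr → x = -0.04333; check Q = 0.001233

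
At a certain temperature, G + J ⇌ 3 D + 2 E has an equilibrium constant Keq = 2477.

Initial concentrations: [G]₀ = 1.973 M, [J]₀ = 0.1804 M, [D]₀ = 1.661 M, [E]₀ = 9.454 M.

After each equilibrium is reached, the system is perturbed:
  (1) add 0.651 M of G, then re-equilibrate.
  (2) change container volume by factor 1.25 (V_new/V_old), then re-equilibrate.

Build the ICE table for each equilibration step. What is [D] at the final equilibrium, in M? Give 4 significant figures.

Q₀ = 1151 vs Keq = 2477 ⇒ Q<K, forward
Step 1:
                    G           J           D           E
  Initial       1.973      0.1804       1.661       9.454
  Change     -0.05982    -0.05982      0.1795      0.1196
  Equil         1.913      0.1206        1.84       9.574
  solve Keq expr → x = 0.05982; check Q = 2477
Then add 0.651 M of G.
Step 2:
                    G           J           D           E
  Initial       2.564      0.1206        1.84       9.574
  Change     -0.01994    -0.01994     0.05982     0.03988
  Equil         2.544      0.1006         1.9       9.614
  solve Keq expr → x = 0.01994; check Q = 2477
Then change container volume by factor 1.25 (V_new/V_old).
Step 3:
                    G           J           D           E
  Initial       2.035     0.08051        1.52       7.691
  Change     -0.03001    -0.03001     0.09003     0.06002
  Equil         2.005      0.0505        1.61       7.751
  solve Keq expr → x = 0.03001; check Q = 2477

[D]_eq = 1.61 M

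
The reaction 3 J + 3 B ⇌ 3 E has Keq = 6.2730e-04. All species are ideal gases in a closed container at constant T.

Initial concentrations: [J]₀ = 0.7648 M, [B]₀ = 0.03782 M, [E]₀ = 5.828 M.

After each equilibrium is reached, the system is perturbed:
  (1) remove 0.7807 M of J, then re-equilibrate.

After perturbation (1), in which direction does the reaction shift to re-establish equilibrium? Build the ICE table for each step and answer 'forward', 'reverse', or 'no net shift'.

Q₀ = 8.1799e+06 vs Keq = 6.2730e-04 ⇒ Q>K, reverse
Step 1:
                    J           B           E
  init         0.7648     0.03782       5.828
  Δ             4.103       4.103      -4.103
  eq            4.868       4.141       1.725
  solve Keq expr → x = -1.368; check Q = 6.2730e-04
Then remove 0.7807 M of J.
Step 2:
                    J           B           E
  init          4.087       4.141       1.725
  Δ            0.1611      0.1611     -0.1611
  eq            4.248       4.302       1.564
  solve Keq expr → x = -0.05369; check Q = 6.2730e-04

Direction: reverse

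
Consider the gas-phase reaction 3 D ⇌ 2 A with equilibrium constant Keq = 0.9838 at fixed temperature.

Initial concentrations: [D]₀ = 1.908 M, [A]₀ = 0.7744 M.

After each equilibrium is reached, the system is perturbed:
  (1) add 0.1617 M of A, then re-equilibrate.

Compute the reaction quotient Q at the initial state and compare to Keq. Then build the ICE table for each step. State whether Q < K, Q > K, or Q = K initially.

Q₀ = 0.08634; Q < K (proceeds forward)

Q₀ = 0.08634 vs Keq = 0.9838 ⇒ Q<K, forward
Step 1:
                  D         A
  Initial     1.908    0.7744
  Change    -0.7331    0.4887
  Equil       1.175     1.263
  solve Keq expr → x = 0.2444; check Q = 0.9838
Then add 0.1617 M of A.
Step 2:
                  D         A
  Initial     1.175     1.425
  Change    0.07021   -0.0468
  Equil       1.245     1.378
  solve Keq expr → x = -0.0234; check Q = 0.9838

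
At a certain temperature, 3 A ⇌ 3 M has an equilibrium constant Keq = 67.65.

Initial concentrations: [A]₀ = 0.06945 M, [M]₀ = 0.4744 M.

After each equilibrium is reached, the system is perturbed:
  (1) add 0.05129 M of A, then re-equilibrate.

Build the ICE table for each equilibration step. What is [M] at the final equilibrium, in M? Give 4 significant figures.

[M]_eq = 0.4779 M

Q₀ = 318.7 vs Keq = 67.65 ⇒ Q>K, reverse
Step 1:
                    A           M
  init        0.06945      0.4744
  Δ           0.03772    -0.03772
  eq           0.1072      0.4367
  solve Keq expr → x = -0.01257; check Q = 67.65
Then add 0.05129 M of A.
Step 2:
                    A           M
  init         0.1585      0.4367
  Δ          -0.04118     0.04118
  eq           0.1173      0.4779
  solve Keq expr → x = 0.01373; check Q = 67.65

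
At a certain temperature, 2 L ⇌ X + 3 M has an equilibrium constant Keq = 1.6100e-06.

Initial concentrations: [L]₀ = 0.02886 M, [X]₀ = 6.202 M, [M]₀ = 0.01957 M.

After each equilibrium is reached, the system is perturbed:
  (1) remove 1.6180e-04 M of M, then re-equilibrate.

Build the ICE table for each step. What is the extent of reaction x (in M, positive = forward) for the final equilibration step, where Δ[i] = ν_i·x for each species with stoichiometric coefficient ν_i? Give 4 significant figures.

x = 5.3494e-05 M

Q₀ = 0.05581 vs Keq = 1.6100e-06 ⇒ Q>K, reverse
Step 1:
                    L           X           M
  init        0.02886       6.202     0.01957
  Δ           0.01254   -0.006269    -0.01881
  eq           0.0414       6.196  7.6365e-04
  solve Keq expr → x = -0.006269; check Q = 1.6100e-06
Then remove 1.6180e-04 M of M.
Step 2:
                    L           X           M
  init         0.0414       6.196  6.0185e-04
  Δ       -1.0699e-04  5.3494e-05  1.6048e-04
  eq          0.04129       6.196  7.6233e-04
  solve Keq expr → x = 5.3494e-05; check Q = 1.6100e-06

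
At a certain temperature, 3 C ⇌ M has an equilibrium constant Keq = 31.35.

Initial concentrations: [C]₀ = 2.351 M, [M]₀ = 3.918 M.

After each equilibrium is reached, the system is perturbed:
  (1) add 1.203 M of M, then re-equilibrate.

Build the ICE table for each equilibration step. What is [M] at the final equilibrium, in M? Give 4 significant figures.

Q₀ = 0.3015 vs Keq = 31.35 ⇒ Q<K, forward
Step 1:
                    C           M
  init          2.351       3.918
  Δ            -1.826      0.6088
  eq           0.5246       4.527
  solve Keq expr → x = 0.6088; check Q = 31.35
Then add 1.203 M of M.
Step 2:
                    C           M
  init         0.5246        5.73
  Δ           0.04241    -0.01414
  eq            0.567       5.716
  solve Keq expr → x = -0.01414; check Q = 31.35

[M]_eq = 5.716 M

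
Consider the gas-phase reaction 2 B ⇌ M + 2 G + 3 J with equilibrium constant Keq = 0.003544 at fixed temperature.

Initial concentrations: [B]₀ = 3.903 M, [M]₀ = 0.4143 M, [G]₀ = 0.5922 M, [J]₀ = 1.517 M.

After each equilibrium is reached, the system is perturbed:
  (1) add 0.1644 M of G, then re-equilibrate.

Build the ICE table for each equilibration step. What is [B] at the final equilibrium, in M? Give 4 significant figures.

Q₀ = 0.0333 vs Keq = 0.003544 ⇒ Q>K, reverse
Step 1:
                   B          M          G          J
  I            3.903     0.4143     0.5922      1.517
  C           0.2337    -0.1169    -0.2337    -0.3506
  E            4.137     0.2974     0.3585      1.166
  solve Keq expr → x = -0.1169; check Q = 0.003544
Then add 0.1644 M of G.
Step 2:
                   B          M          G          J
  I            4.137     0.2974     0.5229      1.166
  C          0.07233   -0.03617   -0.07233    -0.1085
  E            4.209     0.2613     0.4505      1.058
  solve Keq expr → x = -0.03617; check Q = 0.003544

[B]_eq = 4.209 M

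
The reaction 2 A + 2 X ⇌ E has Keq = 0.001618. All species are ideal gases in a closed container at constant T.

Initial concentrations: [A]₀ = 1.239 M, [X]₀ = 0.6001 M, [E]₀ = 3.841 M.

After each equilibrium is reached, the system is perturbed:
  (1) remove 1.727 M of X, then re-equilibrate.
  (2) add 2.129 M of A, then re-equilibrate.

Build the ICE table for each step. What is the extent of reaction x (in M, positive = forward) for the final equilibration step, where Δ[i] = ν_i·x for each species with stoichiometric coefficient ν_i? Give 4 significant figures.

x = 0.2499 M

Q₀ = 6.948 vs Keq = 0.001618 ⇒ Q>K, reverse
Step 1:
                   A          X          E
  Initial      1.239     0.6001      3.841
  Change       4.631      4.631     -2.315
  Equil         5.87      5.231      1.526
  solve Keq expr → x = -2.315; check Q = 0.001618
Then remove 1.727 M of X.
Step 2:
                   A          X          E
  Initial       5.87      3.504      1.526
  Change      0.6595     0.6595    -0.3297
  Equil        6.529      4.164      1.196
  solve Keq expr → x = -0.3297; check Q = 0.001618
Then add 2.129 M of A.
Step 3:
                   A          X          E
  Initial      8.658      4.164      1.196
  Change     -0.4998    -0.4998     0.2499
  Equil        8.159      3.664      1.446
  solve Keq expr → x = 0.2499; check Q = 0.001618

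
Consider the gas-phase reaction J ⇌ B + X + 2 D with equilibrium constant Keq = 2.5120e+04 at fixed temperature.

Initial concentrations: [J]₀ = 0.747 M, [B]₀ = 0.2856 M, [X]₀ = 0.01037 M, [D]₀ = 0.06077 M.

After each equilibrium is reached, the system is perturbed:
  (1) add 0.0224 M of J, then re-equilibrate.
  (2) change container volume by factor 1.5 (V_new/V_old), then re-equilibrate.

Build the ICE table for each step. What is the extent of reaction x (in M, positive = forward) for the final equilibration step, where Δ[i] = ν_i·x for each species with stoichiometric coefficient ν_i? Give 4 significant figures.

x = 3.9290e-05 M

Q₀ = 1.4642e-05 vs Keq = 2.5120e+04 ⇒ Q<K, forward
Step 1:
                    J           B           X           D
  Initial       0.747      0.2856     0.01037     0.06077
  Change      -0.7469      0.7469      0.7469       1.494
  Equil    7.5231e-05       1.033      0.7573       1.555
  solve Keq expr → x = 0.7469; check Q = 2.5120e+04
Then add 0.0224 M of J.
Step 2:
                    J           B           X           D
  Initial     0.02248       1.033      0.7573       1.555
  Change     -0.02239     0.02239     0.02239     0.04478
  Equil    8.3759e-05       1.055      0.7797       1.599
  solve Keq expr → x = 0.02239; check Q = 2.5120e+04
Then change container volume by factor 1.5 (V_new/V_old).
Step 3:
                    J           B           X           D
  Initial  5.5840e-05      0.7033      0.5198       1.066
  Change  -3.9290e-05  3.9290e-05  3.9290e-05  7.8580e-05
  Equil    1.6550e-05      0.7033      0.5198       1.066
  solve Keq expr → x = 3.9290e-05; check Q = 2.5120e+04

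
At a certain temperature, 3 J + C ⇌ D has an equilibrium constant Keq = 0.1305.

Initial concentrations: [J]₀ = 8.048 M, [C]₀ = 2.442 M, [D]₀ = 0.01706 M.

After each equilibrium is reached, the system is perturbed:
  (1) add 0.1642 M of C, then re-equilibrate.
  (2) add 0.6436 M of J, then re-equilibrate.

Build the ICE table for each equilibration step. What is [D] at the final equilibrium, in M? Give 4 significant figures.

[D]_eq = 1.967 M

Q₀ = 1.3402e-05 vs Keq = 0.1305 ⇒ Q<K, forward
Step 1:
                   J          C          D
  init         8.048      2.442    0.01706
  Δ           -5.314     -1.771      1.771
  eq           2.734     0.6706      1.788
  solve Keq expr → x = 1.771; check Q = 0.1305
Then add 0.1642 M of C.
Step 2:
                   J          C          D
  init         2.734     0.8348      1.788
  Δ          -0.1275    -0.0425     0.0425
  eq           2.606     0.7923      1.831
  solve Keq expr → x = 0.0425; check Q = 0.1305
Then add 0.6436 M of J.
Step 3:
                   J          C          D
  init          3.25     0.7923      1.831
  Δ          -0.4078    -0.1359     0.1359
  eq           2.842     0.6564      1.967
  solve Keq expr → x = 0.1359; check Q = 0.1305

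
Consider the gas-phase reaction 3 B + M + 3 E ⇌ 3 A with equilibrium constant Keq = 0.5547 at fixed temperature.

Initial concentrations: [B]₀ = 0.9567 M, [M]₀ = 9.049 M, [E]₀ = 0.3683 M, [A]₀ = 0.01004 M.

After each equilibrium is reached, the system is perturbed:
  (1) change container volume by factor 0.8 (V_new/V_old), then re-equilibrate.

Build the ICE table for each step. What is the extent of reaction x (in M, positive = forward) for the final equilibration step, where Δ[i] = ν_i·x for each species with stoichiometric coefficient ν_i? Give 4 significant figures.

Q₀ = 2.5566e-06 vs Keq = 0.5547 ⇒ Q<K, forward
Step 1:
                  B         M         E         A
  I          0.9567     9.049    0.3683   0.01004
  C         -0.2029  -0.06763   -0.2029    0.2029
  E          0.7538     8.981    0.1654    0.2129
  solve Keq expr → x = 0.06763; check Q = 0.5547
Then change container volume by factor 0.8 (V_new/V_old).
Step 2:
                  B         M         E         A
  I          0.9422     11.23    0.2067    0.2662
  C        -0.03013  -0.01004  -0.03013   0.03013
  E          0.9121     11.22    0.1766    0.2963
  solve Keq expr → x = 0.01004; check Q = 0.5547

x = 0.01004 M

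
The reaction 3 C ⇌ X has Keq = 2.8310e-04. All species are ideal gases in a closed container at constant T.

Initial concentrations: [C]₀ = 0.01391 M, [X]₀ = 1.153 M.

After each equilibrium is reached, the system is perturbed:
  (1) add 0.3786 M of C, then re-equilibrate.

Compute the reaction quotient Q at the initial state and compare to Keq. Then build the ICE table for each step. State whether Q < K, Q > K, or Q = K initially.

Q₀ = 4.2840e+05; Q > K (proceeds reverse)

Q₀ = 4.2840e+05 vs Keq = 2.8310e-04 ⇒ Q>K, reverse
Step 1:
                  C         X
  I         0.01391     1.153
  C           3.424    -1.141
  E           3.438   0.01151
  solve Keq expr → x = -1.141; check Q = 2.8310e-04
Then add 0.3786 M of C.
Step 2:
                  C         X
  I           3.817   0.01151
  C        -0.01225  0.004084
  E           3.805   0.01559
  solve Keq expr → x = 0.004084; check Q = 2.8310e-04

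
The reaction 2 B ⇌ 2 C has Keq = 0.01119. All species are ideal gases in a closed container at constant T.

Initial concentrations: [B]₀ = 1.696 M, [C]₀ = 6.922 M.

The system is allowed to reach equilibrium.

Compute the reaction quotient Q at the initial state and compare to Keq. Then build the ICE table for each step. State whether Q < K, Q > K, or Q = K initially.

Q₀ = 16.66; Q > K (proceeds reverse)

Q₀ = 16.66 vs Keq = 0.01119 ⇒ Q>K, reverse
Step 1:
                   B          C
  init         1.696      6.922
  Δ            6.098     -6.098
  eq           7.794     0.8244
  solve Keq expr → x = -3.049; check Q = 0.01119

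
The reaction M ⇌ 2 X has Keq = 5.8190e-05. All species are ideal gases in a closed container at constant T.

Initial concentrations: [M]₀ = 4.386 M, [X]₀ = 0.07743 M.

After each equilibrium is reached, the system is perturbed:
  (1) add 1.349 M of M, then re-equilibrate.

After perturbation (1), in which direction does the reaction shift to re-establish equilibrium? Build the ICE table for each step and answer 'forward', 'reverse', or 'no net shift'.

Direction: forward

Q₀ = 0.001367 vs Keq = 5.8190e-05 ⇒ Q>K, reverse
Step 1:
                    M           X
  Initial       4.386     0.07743
  Change       0.0307     -0.0614
  Equil         4.417     0.01603
  solve Keq expr → x = -0.0307; check Q = 5.8190e-05
Then add 1.349 M of M.
Step 2:
                    M           X
  Initial       5.766     0.01603
  Change    -0.001142    0.002284
  Equil         5.765     0.01832
  solve Keq expr → x = 0.001142; check Q = 5.8190e-05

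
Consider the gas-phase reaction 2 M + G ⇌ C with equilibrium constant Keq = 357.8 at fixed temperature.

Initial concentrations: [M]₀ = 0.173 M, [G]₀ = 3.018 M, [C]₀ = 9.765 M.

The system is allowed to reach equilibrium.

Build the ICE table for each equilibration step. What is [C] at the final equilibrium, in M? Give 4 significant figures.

Q₀ = 108.1 vs Keq = 357.8 ⇒ Q<K, forward
Step 1:
                    M           G           C
  Initial       0.173       3.018       9.765
  Change      -0.0771    -0.03855     0.03855
  Equil        0.0959       2.979       9.804
  solve Keq expr → x = 0.03855; check Q = 357.8

[C]_eq = 9.804 M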